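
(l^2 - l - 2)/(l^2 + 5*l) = (l^2 - l - 2)/(l*(l + 5))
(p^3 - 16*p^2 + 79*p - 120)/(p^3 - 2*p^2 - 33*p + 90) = (p - 8)/(p + 6)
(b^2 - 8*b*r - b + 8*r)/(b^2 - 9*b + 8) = (b - 8*r)/(b - 8)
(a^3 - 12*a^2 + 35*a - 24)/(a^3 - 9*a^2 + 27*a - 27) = (a^2 - 9*a + 8)/(a^2 - 6*a + 9)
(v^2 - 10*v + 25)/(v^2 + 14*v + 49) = (v^2 - 10*v + 25)/(v^2 + 14*v + 49)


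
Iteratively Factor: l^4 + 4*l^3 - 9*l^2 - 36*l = (l + 4)*(l^3 - 9*l) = (l - 3)*(l + 4)*(l^2 + 3*l) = (l - 3)*(l + 3)*(l + 4)*(l)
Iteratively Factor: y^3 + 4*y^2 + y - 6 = (y + 3)*(y^2 + y - 2) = (y - 1)*(y + 3)*(y + 2)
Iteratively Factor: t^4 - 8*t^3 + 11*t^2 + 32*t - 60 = (t - 5)*(t^3 - 3*t^2 - 4*t + 12) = (t - 5)*(t - 3)*(t^2 - 4) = (t - 5)*(t - 3)*(t - 2)*(t + 2)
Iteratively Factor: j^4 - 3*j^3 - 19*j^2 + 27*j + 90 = (j + 2)*(j^3 - 5*j^2 - 9*j + 45) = (j - 5)*(j + 2)*(j^2 - 9) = (j - 5)*(j - 3)*(j + 2)*(j + 3)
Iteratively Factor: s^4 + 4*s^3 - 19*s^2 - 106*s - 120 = (s + 4)*(s^3 - 19*s - 30) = (s + 2)*(s + 4)*(s^2 - 2*s - 15) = (s + 2)*(s + 3)*(s + 4)*(s - 5)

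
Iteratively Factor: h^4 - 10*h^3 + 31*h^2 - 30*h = (h)*(h^3 - 10*h^2 + 31*h - 30) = h*(h - 2)*(h^2 - 8*h + 15) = h*(h - 5)*(h - 2)*(h - 3)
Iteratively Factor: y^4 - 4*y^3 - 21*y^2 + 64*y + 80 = (y - 4)*(y^3 - 21*y - 20) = (y - 4)*(y + 4)*(y^2 - 4*y - 5) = (y - 4)*(y + 1)*(y + 4)*(y - 5)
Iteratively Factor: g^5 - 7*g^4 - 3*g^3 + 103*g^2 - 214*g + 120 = (g + 4)*(g^4 - 11*g^3 + 41*g^2 - 61*g + 30) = (g - 1)*(g + 4)*(g^3 - 10*g^2 + 31*g - 30) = (g - 5)*(g - 1)*(g + 4)*(g^2 - 5*g + 6) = (g - 5)*(g - 3)*(g - 1)*(g + 4)*(g - 2)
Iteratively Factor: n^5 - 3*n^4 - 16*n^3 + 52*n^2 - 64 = (n + 4)*(n^4 - 7*n^3 + 12*n^2 + 4*n - 16) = (n - 2)*(n + 4)*(n^3 - 5*n^2 + 2*n + 8) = (n - 2)^2*(n + 4)*(n^2 - 3*n - 4) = (n - 2)^2*(n + 1)*(n + 4)*(n - 4)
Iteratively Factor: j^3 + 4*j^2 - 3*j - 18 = (j - 2)*(j^2 + 6*j + 9) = (j - 2)*(j + 3)*(j + 3)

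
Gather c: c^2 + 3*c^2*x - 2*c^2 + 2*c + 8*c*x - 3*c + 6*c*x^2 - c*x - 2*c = c^2*(3*x - 1) + c*(6*x^2 + 7*x - 3)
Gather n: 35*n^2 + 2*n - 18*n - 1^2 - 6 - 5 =35*n^2 - 16*n - 12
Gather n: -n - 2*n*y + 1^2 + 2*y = n*(-2*y - 1) + 2*y + 1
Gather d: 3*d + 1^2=3*d + 1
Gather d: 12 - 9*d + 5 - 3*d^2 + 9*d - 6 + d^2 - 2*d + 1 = -2*d^2 - 2*d + 12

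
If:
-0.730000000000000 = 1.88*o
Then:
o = -0.39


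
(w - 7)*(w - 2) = w^2 - 9*w + 14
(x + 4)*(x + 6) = x^2 + 10*x + 24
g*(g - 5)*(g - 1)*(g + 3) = g^4 - 3*g^3 - 13*g^2 + 15*g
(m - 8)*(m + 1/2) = m^2 - 15*m/2 - 4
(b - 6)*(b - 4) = b^2 - 10*b + 24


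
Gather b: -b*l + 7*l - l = -b*l + 6*l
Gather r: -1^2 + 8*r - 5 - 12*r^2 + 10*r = -12*r^2 + 18*r - 6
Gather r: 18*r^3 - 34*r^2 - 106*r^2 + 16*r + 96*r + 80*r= 18*r^3 - 140*r^2 + 192*r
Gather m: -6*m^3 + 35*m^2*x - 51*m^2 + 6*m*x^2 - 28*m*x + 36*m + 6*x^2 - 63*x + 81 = -6*m^3 + m^2*(35*x - 51) + m*(6*x^2 - 28*x + 36) + 6*x^2 - 63*x + 81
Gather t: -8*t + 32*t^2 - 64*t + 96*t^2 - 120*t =128*t^2 - 192*t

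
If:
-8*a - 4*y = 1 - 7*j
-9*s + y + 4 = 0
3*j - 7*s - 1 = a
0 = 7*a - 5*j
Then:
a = 235/171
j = 329/171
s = 83/171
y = 7/19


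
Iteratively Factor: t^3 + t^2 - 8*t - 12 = (t + 2)*(t^2 - t - 6) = (t + 2)^2*(t - 3)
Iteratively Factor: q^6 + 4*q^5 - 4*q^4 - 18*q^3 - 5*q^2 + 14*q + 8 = (q - 2)*(q^5 + 6*q^4 + 8*q^3 - 2*q^2 - 9*q - 4) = (q - 2)*(q - 1)*(q^4 + 7*q^3 + 15*q^2 + 13*q + 4) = (q - 2)*(q - 1)*(q + 1)*(q^3 + 6*q^2 + 9*q + 4) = (q - 2)*(q - 1)*(q + 1)^2*(q^2 + 5*q + 4) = (q - 2)*(q - 1)*(q + 1)^2*(q + 4)*(q + 1)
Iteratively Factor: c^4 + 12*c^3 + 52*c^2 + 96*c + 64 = (c + 2)*(c^3 + 10*c^2 + 32*c + 32) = (c + 2)*(c + 4)*(c^2 + 6*c + 8) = (c + 2)^2*(c + 4)*(c + 4)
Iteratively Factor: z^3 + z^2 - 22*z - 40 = (z - 5)*(z^2 + 6*z + 8) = (z - 5)*(z + 4)*(z + 2)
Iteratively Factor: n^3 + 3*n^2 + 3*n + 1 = (n + 1)*(n^2 + 2*n + 1) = (n + 1)^2*(n + 1)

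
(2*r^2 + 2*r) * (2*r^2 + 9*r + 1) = 4*r^4 + 22*r^3 + 20*r^2 + 2*r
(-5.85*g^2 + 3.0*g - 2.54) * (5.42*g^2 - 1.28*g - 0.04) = -31.707*g^4 + 23.748*g^3 - 17.3728*g^2 + 3.1312*g + 0.1016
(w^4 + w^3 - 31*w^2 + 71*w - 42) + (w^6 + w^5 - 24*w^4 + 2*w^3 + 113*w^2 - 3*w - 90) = w^6 + w^5 - 23*w^4 + 3*w^3 + 82*w^2 + 68*w - 132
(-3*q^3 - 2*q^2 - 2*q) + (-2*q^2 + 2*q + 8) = -3*q^3 - 4*q^2 + 8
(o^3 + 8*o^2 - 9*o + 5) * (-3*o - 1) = -3*o^4 - 25*o^3 + 19*o^2 - 6*o - 5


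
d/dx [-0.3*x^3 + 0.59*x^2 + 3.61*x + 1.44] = -0.9*x^2 + 1.18*x + 3.61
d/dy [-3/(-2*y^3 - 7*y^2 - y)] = 3*(-6*y^2 - 14*y - 1)/(y^2*(2*y^2 + 7*y + 1)^2)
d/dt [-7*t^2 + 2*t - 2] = 2 - 14*t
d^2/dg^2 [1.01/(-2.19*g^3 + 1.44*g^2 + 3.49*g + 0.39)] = ((13.2714*g - 2.9088)*(-2.19*g^3 + 1.44*g^2 + 3.49*g + 0.39) + 1.01*(-13.14*g^2 + 5.76*g + 6.98)*(-6.57*g^2 + 2.88*g + 3.49))/(-2.19*g^3 + 1.44*g^2 + 3.49*g + 0.39)^3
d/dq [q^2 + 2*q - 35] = 2*q + 2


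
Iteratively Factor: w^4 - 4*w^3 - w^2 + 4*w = (w)*(w^3 - 4*w^2 - w + 4) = w*(w - 4)*(w^2 - 1) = w*(w - 4)*(w + 1)*(w - 1)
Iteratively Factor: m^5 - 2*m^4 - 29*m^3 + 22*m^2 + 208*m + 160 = (m - 5)*(m^4 + 3*m^3 - 14*m^2 - 48*m - 32) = (m - 5)*(m + 2)*(m^3 + m^2 - 16*m - 16) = (m - 5)*(m - 4)*(m + 2)*(m^2 + 5*m + 4) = (m - 5)*(m - 4)*(m + 2)*(m + 4)*(m + 1)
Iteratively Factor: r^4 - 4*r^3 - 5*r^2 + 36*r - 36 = (r - 2)*(r^3 - 2*r^2 - 9*r + 18) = (r - 2)^2*(r^2 - 9) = (r - 3)*(r - 2)^2*(r + 3)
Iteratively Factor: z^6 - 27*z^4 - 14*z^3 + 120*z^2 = (z - 2)*(z^5 + 2*z^4 - 23*z^3 - 60*z^2) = (z - 2)*(z + 4)*(z^4 - 2*z^3 - 15*z^2) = (z - 5)*(z - 2)*(z + 4)*(z^3 + 3*z^2) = z*(z - 5)*(z - 2)*(z + 4)*(z^2 + 3*z) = z*(z - 5)*(z - 2)*(z + 3)*(z + 4)*(z)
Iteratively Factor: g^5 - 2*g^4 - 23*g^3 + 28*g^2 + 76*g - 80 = (g + 2)*(g^4 - 4*g^3 - 15*g^2 + 58*g - 40) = (g - 5)*(g + 2)*(g^3 + g^2 - 10*g + 8) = (g - 5)*(g - 1)*(g + 2)*(g^2 + 2*g - 8) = (g - 5)*(g - 2)*(g - 1)*(g + 2)*(g + 4)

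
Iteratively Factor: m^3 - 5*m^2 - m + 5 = (m - 5)*(m^2 - 1) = (m - 5)*(m + 1)*(m - 1)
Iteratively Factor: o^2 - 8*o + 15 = (o - 3)*(o - 5)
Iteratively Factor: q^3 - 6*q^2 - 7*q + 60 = (q - 4)*(q^2 - 2*q - 15) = (q - 4)*(q + 3)*(q - 5)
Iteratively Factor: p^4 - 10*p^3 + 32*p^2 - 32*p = (p - 2)*(p^3 - 8*p^2 + 16*p) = p*(p - 2)*(p^2 - 8*p + 16) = p*(p - 4)*(p - 2)*(p - 4)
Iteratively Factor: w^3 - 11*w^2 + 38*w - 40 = (w - 4)*(w^2 - 7*w + 10) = (w - 5)*(w - 4)*(w - 2)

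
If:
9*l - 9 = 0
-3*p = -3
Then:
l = 1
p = 1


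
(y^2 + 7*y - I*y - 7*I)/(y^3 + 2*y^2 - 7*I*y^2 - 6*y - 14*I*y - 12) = (y + 7)/(y^2 + y*(2 - 6*I) - 12*I)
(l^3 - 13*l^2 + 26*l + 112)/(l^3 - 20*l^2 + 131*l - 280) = (l + 2)/(l - 5)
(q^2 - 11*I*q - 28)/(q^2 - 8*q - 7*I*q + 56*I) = (q - 4*I)/(q - 8)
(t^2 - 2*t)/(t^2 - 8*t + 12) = t/(t - 6)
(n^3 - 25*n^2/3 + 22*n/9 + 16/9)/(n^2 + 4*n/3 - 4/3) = (3*n^2 - 23*n - 8)/(3*(n + 2))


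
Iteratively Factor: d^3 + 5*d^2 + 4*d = (d + 4)*(d^2 + d) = d*(d + 4)*(d + 1)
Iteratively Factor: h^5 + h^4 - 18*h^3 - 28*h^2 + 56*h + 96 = (h + 2)*(h^4 - h^3 - 16*h^2 + 4*h + 48) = (h - 2)*(h + 2)*(h^3 + h^2 - 14*h - 24) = (h - 2)*(h + 2)^2*(h^2 - h - 12) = (h - 4)*(h - 2)*(h + 2)^2*(h + 3)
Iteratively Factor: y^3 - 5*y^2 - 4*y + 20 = (y - 2)*(y^2 - 3*y - 10) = (y - 5)*(y - 2)*(y + 2)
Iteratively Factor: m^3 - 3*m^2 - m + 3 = (m + 1)*(m^2 - 4*m + 3) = (m - 3)*(m + 1)*(m - 1)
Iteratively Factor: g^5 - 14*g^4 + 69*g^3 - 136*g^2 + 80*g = (g - 1)*(g^4 - 13*g^3 + 56*g^2 - 80*g) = g*(g - 1)*(g^3 - 13*g^2 + 56*g - 80) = g*(g - 5)*(g - 1)*(g^2 - 8*g + 16) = g*(g - 5)*(g - 4)*(g - 1)*(g - 4)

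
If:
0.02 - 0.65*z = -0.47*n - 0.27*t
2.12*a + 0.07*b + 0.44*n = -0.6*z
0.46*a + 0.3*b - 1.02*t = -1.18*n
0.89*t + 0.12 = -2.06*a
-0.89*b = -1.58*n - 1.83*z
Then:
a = 0.30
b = -1.86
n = -0.37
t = -0.84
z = -0.58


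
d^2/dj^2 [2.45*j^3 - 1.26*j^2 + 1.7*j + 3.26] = 14.7*j - 2.52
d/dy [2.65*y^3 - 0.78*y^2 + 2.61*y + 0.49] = 7.95*y^2 - 1.56*y + 2.61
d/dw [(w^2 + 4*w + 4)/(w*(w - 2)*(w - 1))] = (-w^4 - 8*w^3 + 2*w^2 + 24*w - 8)/(w^2*(w^4 - 6*w^3 + 13*w^2 - 12*w + 4))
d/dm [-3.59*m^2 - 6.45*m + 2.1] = -7.18*m - 6.45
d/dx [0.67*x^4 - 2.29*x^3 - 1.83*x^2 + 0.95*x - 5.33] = 2.68*x^3 - 6.87*x^2 - 3.66*x + 0.95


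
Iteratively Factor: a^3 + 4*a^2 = (a + 4)*(a^2) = a*(a + 4)*(a)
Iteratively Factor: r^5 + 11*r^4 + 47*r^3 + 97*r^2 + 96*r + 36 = (r + 2)*(r^4 + 9*r^3 + 29*r^2 + 39*r + 18) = (r + 2)^2*(r^3 + 7*r^2 + 15*r + 9) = (r + 1)*(r + 2)^2*(r^2 + 6*r + 9) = (r + 1)*(r + 2)^2*(r + 3)*(r + 3)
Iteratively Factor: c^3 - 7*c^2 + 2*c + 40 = (c + 2)*(c^2 - 9*c + 20) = (c - 4)*(c + 2)*(c - 5)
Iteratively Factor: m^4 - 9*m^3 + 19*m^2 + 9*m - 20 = (m + 1)*(m^3 - 10*m^2 + 29*m - 20) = (m - 1)*(m + 1)*(m^2 - 9*m + 20) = (m - 5)*(m - 1)*(m + 1)*(m - 4)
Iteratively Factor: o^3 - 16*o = (o)*(o^2 - 16) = o*(o + 4)*(o - 4)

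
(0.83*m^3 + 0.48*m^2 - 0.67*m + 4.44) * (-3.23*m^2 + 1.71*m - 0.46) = -2.6809*m^5 - 0.1311*m^4 + 2.6031*m^3 - 15.7077*m^2 + 7.9006*m - 2.0424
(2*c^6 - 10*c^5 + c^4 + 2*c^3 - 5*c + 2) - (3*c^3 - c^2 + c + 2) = 2*c^6 - 10*c^5 + c^4 - c^3 + c^2 - 6*c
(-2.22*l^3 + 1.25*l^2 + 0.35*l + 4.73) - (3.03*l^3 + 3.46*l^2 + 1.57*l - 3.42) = -5.25*l^3 - 2.21*l^2 - 1.22*l + 8.15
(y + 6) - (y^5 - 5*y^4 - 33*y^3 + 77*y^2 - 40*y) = -y^5 + 5*y^4 + 33*y^3 - 77*y^2 + 41*y + 6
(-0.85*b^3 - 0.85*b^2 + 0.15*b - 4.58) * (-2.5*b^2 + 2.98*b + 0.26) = 2.125*b^5 - 0.408*b^4 - 3.129*b^3 + 11.676*b^2 - 13.6094*b - 1.1908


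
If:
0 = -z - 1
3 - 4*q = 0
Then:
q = 3/4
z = -1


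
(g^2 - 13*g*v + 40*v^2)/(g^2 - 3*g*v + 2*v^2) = (g^2 - 13*g*v + 40*v^2)/(g^2 - 3*g*v + 2*v^2)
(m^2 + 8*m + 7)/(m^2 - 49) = (m + 1)/(m - 7)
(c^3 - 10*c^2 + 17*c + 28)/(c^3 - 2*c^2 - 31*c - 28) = (c - 4)/(c + 4)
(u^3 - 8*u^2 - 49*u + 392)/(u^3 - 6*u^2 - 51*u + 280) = (u - 7)/(u - 5)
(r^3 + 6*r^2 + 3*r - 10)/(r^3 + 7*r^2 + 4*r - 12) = (r + 5)/(r + 6)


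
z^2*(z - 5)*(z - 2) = z^4 - 7*z^3 + 10*z^2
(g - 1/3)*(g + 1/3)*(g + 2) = g^3 + 2*g^2 - g/9 - 2/9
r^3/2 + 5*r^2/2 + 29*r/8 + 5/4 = (r/2 + 1)*(r + 1/2)*(r + 5/2)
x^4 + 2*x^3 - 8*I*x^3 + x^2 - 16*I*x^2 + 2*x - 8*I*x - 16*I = (x + 2)*(x - 8*I)*(x - I)*(x + I)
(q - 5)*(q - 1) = q^2 - 6*q + 5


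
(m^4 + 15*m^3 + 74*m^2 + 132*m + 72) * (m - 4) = m^5 + 11*m^4 + 14*m^3 - 164*m^2 - 456*m - 288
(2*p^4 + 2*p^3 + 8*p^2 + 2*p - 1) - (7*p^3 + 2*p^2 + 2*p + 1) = 2*p^4 - 5*p^3 + 6*p^2 - 2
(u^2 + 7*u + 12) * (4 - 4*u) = -4*u^3 - 24*u^2 - 20*u + 48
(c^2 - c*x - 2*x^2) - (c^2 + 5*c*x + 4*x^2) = -6*c*x - 6*x^2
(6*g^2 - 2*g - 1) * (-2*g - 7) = -12*g^3 - 38*g^2 + 16*g + 7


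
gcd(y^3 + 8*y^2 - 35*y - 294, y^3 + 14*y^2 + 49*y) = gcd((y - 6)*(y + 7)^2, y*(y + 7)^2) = y^2 + 14*y + 49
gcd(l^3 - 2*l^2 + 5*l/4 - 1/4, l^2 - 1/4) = l - 1/2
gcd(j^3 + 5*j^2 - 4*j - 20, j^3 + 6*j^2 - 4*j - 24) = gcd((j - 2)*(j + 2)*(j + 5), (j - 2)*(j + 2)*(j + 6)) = j^2 - 4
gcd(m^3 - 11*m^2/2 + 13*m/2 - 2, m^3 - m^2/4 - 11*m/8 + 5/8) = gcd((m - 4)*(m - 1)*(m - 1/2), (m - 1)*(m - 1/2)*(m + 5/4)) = m^2 - 3*m/2 + 1/2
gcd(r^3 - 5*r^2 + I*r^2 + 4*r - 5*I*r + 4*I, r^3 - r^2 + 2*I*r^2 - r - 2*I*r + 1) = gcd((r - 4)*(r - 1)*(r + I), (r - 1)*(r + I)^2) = r^2 + r*(-1 + I) - I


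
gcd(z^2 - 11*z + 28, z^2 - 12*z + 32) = z - 4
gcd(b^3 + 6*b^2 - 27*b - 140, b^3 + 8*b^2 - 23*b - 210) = b^2 + 2*b - 35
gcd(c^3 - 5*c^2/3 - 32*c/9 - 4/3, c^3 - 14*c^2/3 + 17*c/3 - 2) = c - 3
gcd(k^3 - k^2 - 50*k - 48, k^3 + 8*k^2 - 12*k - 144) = k + 6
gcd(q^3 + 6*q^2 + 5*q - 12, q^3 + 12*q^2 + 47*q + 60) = q^2 + 7*q + 12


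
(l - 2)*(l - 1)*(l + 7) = l^3 + 4*l^2 - 19*l + 14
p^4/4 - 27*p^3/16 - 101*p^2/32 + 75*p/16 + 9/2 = (p/4 + 1/2)*(p - 8)*(p - 3/2)*(p + 3/4)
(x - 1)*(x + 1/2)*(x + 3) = x^3 + 5*x^2/2 - 2*x - 3/2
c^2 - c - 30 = (c - 6)*(c + 5)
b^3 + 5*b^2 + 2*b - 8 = (b - 1)*(b + 2)*(b + 4)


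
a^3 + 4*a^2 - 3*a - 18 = (a - 2)*(a + 3)^2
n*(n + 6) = n^2 + 6*n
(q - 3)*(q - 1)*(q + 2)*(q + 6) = q^4 + 4*q^3 - 17*q^2 - 24*q + 36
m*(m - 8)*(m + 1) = m^3 - 7*m^2 - 8*m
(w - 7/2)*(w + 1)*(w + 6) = w^3 + 7*w^2/2 - 37*w/2 - 21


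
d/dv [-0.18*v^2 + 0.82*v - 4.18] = 0.82 - 0.36*v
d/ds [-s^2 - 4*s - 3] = -2*s - 4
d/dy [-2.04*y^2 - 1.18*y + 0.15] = -4.08*y - 1.18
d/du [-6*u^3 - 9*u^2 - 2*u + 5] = -18*u^2 - 18*u - 2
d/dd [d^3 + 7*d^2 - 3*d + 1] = 3*d^2 + 14*d - 3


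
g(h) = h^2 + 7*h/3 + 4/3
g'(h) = 2*h + 7/3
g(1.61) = 7.68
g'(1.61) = 5.55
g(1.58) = 7.52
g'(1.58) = 5.49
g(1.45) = 6.82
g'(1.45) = 5.23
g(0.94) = 4.41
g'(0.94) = 4.21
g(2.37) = 12.48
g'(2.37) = 7.07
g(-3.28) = 4.44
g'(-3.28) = -4.23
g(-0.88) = 0.05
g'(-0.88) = 0.57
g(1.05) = 4.89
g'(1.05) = 4.43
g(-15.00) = 191.33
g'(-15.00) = -27.67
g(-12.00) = 117.33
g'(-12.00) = -21.67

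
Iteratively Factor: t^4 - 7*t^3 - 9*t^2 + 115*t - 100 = (t - 1)*(t^3 - 6*t^2 - 15*t + 100) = (t - 5)*(t - 1)*(t^2 - t - 20) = (t - 5)^2*(t - 1)*(t + 4)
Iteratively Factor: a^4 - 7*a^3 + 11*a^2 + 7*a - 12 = (a - 3)*(a^3 - 4*a^2 - a + 4) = (a - 4)*(a - 3)*(a^2 - 1) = (a - 4)*(a - 3)*(a - 1)*(a + 1)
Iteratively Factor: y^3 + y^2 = (y)*(y^2 + y) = y*(y + 1)*(y)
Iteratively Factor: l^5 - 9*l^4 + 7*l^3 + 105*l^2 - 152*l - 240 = (l + 3)*(l^4 - 12*l^3 + 43*l^2 - 24*l - 80) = (l - 5)*(l + 3)*(l^3 - 7*l^2 + 8*l + 16) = (l - 5)*(l + 1)*(l + 3)*(l^2 - 8*l + 16) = (l - 5)*(l - 4)*(l + 1)*(l + 3)*(l - 4)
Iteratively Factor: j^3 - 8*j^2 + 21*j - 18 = (j - 3)*(j^2 - 5*j + 6) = (j - 3)^2*(j - 2)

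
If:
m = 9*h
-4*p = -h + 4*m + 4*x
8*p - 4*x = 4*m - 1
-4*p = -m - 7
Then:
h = -11/13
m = -99/13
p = -2/13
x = 393/52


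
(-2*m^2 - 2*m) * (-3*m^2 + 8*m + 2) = 6*m^4 - 10*m^3 - 20*m^2 - 4*m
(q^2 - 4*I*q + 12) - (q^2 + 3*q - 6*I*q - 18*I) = -3*q + 2*I*q + 12 + 18*I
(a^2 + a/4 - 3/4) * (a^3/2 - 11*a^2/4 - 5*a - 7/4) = a^5/2 - 21*a^4/8 - 97*a^3/16 - 15*a^2/16 + 53*a/16 + 21/16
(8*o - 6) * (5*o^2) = 40*o^3 - 30*o^2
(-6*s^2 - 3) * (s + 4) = -6*s^3 - 24*s^2 - 3*s - 12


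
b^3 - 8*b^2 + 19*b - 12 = (b - 4)*(b - 3)*(b - 1)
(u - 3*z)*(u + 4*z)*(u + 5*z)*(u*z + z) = u^4*z + 6*u^3*z^2 + u^3*z - 7*u^2*z^3 + 6*u^2*z^2 - 60*u*z^4 - 7*u*z^3 - 60*z^4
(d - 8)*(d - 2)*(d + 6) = d^3 - 4*d^2 - 44*d + 96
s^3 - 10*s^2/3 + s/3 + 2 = (s - 3)*(s - 1)*(s + 2/3)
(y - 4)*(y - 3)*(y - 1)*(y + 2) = y^4 - 6*y^3 + 3*y^2 + 26*y - 24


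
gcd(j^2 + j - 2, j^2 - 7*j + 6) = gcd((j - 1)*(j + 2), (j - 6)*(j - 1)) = j - 1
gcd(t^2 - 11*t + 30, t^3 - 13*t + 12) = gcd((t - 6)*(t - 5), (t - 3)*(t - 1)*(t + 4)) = 1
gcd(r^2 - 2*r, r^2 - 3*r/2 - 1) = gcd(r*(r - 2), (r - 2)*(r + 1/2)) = r - 2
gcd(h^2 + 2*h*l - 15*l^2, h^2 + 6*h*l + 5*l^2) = h + 5*l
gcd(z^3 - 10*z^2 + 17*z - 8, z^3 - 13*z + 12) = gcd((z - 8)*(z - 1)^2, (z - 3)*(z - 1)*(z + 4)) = z - 1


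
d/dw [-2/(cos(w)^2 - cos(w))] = 2*(sin(w)/cos(w)^2 - 2*tan(w))/(cos(w) - 1)^2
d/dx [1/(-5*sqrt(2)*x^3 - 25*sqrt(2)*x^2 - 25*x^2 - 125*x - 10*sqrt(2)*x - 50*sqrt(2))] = (3*sqrt(2)*x^2 + 10*x + 10*sqrt(2)*x + 2*sqrt(2) + 25)/(5*(sqrt(2)*x^3 + 5*x^2 + 5*sqrt(2)*x^2 + 2*sqrt(2)*x + 25*x + 10*sqrt(2))^2)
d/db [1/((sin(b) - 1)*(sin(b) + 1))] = -2*sin(b)/cos(b)^3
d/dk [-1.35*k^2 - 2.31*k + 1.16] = -2.7*k - 2.31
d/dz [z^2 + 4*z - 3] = 2*z + 4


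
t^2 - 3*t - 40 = (t - 8)*(t + 5)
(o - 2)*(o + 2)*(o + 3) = o^3 + 3*o^2 - 4*o - 12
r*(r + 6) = r^2 + 6*r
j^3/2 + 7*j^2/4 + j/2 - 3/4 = (j/2 + 1/2)*(j - 1/2)*(j + 3)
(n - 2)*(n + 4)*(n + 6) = n^3 + 8*n^2 + 4*n - 48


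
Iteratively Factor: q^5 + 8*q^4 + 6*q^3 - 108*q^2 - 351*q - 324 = (q + 3)*(q^4 + 5*q^3 - 9*q^2 - 81*q - 108) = (q - 4)*(q + 3)*(q^3 + 9*q^2 + 27*q + 27) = (q - 4)*(q + 3)^2*(q^2 + 6*q + 9) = (q - 4)*(q + 3)^3*(q + 3)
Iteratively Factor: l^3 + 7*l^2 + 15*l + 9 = (l + 3)*(l^2 + 4*l + 3) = (l + 1)*(l + 3)*(l + 3)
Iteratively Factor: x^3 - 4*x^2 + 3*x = (x)*(x^2 - 4*x + 3) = x*(x - 3)*(x - 1)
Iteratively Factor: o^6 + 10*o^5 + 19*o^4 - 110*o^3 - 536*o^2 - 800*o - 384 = (o + 4)*(o^5 + 6*o^4 - 5*o^3 - 90*o^2 - 176*o - 96) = (o + 4)^2*(o^4 + 2*o^3 - 13*o^2 - 38*o - 24) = (o + 1)*(o + 4)^2*(o^3 + o^2 - 14*o - 24) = (o + 1)*(o + 2)*(o + 4)^2*(o^2 - o - 12) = (o - 4)*(o + 1)*(o + 2)*(o + 4)^2*(o + 3)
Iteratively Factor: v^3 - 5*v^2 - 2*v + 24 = (v - 3)*(v^2 - 2*v - 8) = (v - 4)*(v - 3)*(v + 2)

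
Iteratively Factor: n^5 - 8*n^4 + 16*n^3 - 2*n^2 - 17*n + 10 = (n - 1)*(n^4 - 7*n^3 + 9*n^2 + 7*n - 10) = (n - 1)^2*(n^3 - 6*n^2 + 3*n + 10) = (n - 5)*(n - 1)^2*(n^2 - n - 2) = (n - 5)*(n - 1)^2*(n + 1)*(n - 2)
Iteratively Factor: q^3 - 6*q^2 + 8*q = (q)*(q^2 - 6*q + 8) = q*(q - 2)*(q - 4)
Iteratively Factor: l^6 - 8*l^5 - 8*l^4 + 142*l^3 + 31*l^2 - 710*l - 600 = (l - 5)*(l^5 - 3*l^4 - 23*l^3 + 27*l^2 + 166*l + 120) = (l - 5)*(l + 2)*(l^4 - 5*l^3 - 13*l^2 + 53*l + 60) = (l - 5)*(l + 1)*(l + 2)*(l^3 - 6*l^2 - 7*l + 60) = (l - 5)*(l + 1)*(l + 2)*(l + 3)*(l^2 - 9*l + 20) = (l - 5)^2*(l + 1)*(l + 2)*(l + 3)*(l - 4)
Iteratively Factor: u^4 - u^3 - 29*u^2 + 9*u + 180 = (u - 5)*(u^3 + 4*u^2 - 9*u - 36) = (u - 5)*(u - 3)*(u^2 + 7*u + 12) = (u - 5)*(u - 3)*(u + 4)*(u + 3)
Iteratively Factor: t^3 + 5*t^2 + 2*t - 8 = (t + 2)*(t^2 + 3*t - 4) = (t + 2)*(t + 4)*(t - 1)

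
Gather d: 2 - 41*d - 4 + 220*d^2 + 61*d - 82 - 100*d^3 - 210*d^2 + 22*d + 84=-100*d^3 + 10*d^2 + 42*d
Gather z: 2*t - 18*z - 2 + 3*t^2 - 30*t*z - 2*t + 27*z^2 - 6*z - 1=3*t^2 + 27*z^2 + z*(-30*t - 24) - 3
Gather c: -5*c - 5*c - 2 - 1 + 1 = -10*c - 2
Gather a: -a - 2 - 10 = -a - 12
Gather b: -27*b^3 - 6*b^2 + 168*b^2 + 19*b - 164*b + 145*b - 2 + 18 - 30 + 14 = -27*b^3 + 162*b^2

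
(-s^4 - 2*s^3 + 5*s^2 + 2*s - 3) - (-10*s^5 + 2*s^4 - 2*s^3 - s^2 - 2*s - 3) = 10*s^5 - 3*s^4 + 6*s^2 + 4*s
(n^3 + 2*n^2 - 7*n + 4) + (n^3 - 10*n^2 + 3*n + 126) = 2*n^3 - 8*n^2 - 4*n + 130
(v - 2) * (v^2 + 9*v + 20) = v^3 + 7*v^2 + 2*v - 40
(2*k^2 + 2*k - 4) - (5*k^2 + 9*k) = -3*k^2 - 7*k - 4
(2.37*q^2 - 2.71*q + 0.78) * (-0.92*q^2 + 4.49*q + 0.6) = -2.1804*q^4 + 13.1345*q^3 - 11.4635*q^2 + 1.8762*q + 0.468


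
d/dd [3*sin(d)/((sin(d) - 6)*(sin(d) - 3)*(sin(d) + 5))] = 6*(-sin(d)^3 + 2*sin(d)^2 + 45)*cos(d)/((sin(d) - 6)^2*(sin(d) - 3)^2*(sin(d) + 5)^2)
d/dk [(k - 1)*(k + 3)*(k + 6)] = 3*k^2 + 16*k + 9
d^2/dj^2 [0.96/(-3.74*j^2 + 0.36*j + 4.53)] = (-26.856192*j^2 + 2.585088*j + 0.96*(7.48*j - 0.36)*(14.96*j - 0.72) + 32.529024)/(-3.74*j^2 + 0.36*j + 4.53)^3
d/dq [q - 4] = 1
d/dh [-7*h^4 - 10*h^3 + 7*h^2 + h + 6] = -28*h^3 - 30*h^2 + 14*h + 1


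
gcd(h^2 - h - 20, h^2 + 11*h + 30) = 1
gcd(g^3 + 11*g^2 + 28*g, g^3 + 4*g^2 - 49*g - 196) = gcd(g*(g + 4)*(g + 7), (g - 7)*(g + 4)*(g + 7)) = g^2 + 11*g + 28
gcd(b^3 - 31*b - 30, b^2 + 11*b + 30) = b + 5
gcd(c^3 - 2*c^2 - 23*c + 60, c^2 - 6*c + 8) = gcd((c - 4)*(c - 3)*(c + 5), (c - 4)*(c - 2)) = c - 4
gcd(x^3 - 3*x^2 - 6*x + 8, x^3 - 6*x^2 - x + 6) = x - 1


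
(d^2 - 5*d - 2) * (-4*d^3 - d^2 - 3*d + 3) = -4*d^5 + 19*d^4 + 10*d^3 + 20*d^2 - 9*d - 6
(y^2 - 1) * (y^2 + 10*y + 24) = y^4 + 10*y^3 + 23*y^2 - 10*y - 24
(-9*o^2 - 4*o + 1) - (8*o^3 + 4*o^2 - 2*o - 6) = -8*o^3 - 13*o^2 - 2*o + 7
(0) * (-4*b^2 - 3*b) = 0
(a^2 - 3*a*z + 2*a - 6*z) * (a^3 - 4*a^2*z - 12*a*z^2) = a^5 - 7*a^4*z + 2*a^4 - 14*a^3*z + 36*a^2*z^3 + 72*a*z^3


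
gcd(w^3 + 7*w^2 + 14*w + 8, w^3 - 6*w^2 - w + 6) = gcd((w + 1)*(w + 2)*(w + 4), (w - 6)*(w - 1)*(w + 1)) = w + 1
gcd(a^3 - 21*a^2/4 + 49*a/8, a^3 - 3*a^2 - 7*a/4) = a^2 - 7*a/2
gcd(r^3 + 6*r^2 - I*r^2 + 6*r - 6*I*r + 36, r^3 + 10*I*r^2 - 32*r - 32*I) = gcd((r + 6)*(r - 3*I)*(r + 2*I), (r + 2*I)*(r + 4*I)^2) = r + 2*I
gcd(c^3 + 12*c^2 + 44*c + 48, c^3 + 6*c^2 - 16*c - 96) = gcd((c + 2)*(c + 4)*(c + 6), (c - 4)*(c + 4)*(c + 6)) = c^2 + 10*c + 24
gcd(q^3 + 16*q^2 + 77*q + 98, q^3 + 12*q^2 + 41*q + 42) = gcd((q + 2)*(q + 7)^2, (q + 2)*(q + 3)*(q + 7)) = q^2 + 9*q + 14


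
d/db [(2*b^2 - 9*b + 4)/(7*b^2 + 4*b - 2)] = (71*b^2 - 64*b + 2)/(49*b^4 + 56*b^3 - 12*b^2 - 16*b + 4)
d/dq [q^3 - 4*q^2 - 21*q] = 3*q^2 - 8*q - 21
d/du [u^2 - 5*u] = 2*u - 5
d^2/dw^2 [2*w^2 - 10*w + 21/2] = 4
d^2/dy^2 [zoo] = 0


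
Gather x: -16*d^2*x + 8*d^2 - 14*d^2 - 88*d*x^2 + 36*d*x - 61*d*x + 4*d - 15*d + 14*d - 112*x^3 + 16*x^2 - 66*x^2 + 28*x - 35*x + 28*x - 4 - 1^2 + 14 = -6*d^2 + 3*d - 112*x^3 + x^2*(-88*d - 50) + x*(-16*d^2 - 25*d + 21) + 9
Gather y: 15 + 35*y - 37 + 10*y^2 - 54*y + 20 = 10*y^2 - 19*y - 2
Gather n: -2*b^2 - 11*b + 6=-2*b^2 - 11*b + 6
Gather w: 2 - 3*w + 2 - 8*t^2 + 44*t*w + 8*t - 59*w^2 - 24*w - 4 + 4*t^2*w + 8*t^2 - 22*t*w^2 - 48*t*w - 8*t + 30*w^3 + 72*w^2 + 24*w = 30*w^3 + w^2*(13 - 22*t) + w*(4*t^2 - 4*t - 3)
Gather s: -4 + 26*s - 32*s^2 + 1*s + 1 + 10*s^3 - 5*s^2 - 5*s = 10*s^3 - 37*s^2 + 22*s - 3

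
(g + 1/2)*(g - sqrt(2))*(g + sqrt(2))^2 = g^4 + g^3/2 + sqrt(2)*g^3 - 2*g^2 + sqrt(2)*g^2/2 - 2*sqrt(2)*g - g - sqrt(2)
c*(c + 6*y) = c^2 + 6*c*y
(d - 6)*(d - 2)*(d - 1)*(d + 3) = d^4 - 6*d^3 - 7*d^2 + 48*d - 36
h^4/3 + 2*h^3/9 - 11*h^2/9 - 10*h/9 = h*(h/3 + 1/3)*(h - 2)*(h + 5/3)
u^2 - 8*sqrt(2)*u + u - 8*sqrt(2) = (u + 1)*(u - 8*sqrt(2))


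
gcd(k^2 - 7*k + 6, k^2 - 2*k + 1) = k - 1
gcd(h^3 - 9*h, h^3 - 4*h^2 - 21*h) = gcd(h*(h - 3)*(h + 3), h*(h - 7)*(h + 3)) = h^2 + 3*h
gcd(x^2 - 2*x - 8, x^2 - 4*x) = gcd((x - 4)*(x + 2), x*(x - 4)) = x - 4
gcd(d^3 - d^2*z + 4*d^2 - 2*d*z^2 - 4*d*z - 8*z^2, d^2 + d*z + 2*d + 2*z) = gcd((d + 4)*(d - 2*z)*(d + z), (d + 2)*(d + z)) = d + z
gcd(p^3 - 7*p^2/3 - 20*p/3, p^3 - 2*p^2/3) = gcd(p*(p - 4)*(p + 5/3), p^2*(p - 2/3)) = p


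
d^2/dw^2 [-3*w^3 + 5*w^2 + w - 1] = 10 - 18*w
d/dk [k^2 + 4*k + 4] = 2*k + 4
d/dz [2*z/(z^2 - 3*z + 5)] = 2*(5 - z^2)/(z^4 - 6*z^3 + 19*z^2 - 30*z + 25)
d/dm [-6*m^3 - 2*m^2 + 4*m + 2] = -18*m^2 - 4*m + 4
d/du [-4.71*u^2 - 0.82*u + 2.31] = -9.42*u - 0.82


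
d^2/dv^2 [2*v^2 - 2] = 4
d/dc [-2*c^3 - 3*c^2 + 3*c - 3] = -6*c^2 - 6*c + 3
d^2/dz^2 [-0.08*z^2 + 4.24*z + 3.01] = -0.160000000000000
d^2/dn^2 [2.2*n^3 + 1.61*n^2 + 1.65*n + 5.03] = 13.2*n + 3.22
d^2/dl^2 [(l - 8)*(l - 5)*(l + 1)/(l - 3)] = 2*(l^3 - 9*l^2 + 27*l + 13)/(l^3 - 9*l^2 + 27*l - 27)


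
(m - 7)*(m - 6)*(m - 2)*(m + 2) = m^4 - 13*m^3 + 38*m^2 + 52*m - 168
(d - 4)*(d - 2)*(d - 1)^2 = d^4 - 8*d^3 + 21*d^2 - 22*d + 8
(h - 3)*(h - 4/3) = h^2 - 13*h/3 + 4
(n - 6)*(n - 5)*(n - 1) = n^3 - 12*n^2 + 41*n - 30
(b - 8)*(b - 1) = b^2 - 9*b + 8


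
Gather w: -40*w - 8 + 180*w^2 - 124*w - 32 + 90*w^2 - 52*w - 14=270*w^2 - 216*w - 54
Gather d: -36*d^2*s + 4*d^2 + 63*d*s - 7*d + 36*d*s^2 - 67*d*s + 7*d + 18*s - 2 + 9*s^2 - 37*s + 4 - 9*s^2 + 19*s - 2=d^2*(4 - 36*s) + d*(36*s^2 - 4*s)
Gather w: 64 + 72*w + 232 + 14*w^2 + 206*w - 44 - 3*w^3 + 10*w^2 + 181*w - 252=-3*w^3 + 24*w^2 + 459*w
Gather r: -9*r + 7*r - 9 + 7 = -2*r - 2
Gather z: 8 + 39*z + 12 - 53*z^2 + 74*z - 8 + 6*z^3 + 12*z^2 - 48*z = 6*z^3 - 41*z^2 + 65*z + 12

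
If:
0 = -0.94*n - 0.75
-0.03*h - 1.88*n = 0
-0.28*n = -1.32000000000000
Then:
No Solution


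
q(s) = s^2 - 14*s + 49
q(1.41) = 31.25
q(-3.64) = 113.21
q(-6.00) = 169.00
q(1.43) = 31.02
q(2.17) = 23.33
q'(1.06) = -11.88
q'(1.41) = -11.18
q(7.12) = 0.01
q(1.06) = 35.28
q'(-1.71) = -17.42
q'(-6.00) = -26.00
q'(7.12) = 0.24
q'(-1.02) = -16.04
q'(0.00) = -14.00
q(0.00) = 49.00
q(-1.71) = 75.86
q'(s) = 2*s - 14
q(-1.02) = 64.32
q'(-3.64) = -21.28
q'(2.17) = -9.66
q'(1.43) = -11.14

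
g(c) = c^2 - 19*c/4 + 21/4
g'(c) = 2*c - 19/4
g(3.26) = 0.39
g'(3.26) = 1.77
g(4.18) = 2.87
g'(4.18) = 3.61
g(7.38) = 24.66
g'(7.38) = 10.01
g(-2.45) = 22.89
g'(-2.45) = -9.65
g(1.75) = 0.00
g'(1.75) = -1.25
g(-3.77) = 37.37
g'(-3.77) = -12.29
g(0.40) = 3.51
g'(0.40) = -3.95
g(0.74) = 2.28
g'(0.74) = -3.27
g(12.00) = 92.25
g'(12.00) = 19.25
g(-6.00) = 69.75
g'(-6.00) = -16.75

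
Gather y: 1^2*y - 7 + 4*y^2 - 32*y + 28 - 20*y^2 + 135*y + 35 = -16*y^2 + 104*y + 56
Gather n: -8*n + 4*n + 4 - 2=2 - 4*n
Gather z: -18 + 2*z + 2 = 2*z - 16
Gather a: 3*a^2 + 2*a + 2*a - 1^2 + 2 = 3*a^2 + 4*a + 1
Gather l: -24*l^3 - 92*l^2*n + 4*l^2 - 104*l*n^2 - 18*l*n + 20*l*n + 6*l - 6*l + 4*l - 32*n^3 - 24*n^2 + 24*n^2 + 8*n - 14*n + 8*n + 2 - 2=-24*l^3 + l^2*(4 - 92*n) + l*(-104*n^2 + 2*n + 4) - 32*n^3 + 2*n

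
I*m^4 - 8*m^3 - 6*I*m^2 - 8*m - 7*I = (m + I)^2*(m + 7*I)*(I*m + 1)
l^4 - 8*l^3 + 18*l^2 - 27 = (l - 3)^3*(l + 1)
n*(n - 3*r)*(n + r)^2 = n^4 - n^3*r - 5*n^2*r^2 - 3*n*r^3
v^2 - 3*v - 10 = (v - 5)*(v + 2)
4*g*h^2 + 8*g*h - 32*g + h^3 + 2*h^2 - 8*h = (4*g + h)*(h - 2)*(h + 4)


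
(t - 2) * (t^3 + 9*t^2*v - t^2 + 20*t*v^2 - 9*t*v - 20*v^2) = t^4 + 9*t^3*v - 3*t^3 + 20*t^2*v^2 - 27*t^2*v + 2*t^2 - 60*t*v^2 + 18*t*v + 40*v^2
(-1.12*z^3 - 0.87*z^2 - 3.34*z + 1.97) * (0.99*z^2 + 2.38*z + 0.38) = -1.1088*z^5 - 3.5269*z^4 - 5.8028*z^3 - 6.3295*z^2 + 3.4194*z + 0.7486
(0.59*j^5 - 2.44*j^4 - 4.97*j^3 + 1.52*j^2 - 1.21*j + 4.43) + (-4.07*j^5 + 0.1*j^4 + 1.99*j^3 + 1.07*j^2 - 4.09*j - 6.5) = -3.48*j^5 - 2.34*j^4 - 2.98*j^3 + 2.59*j^2 - 5.3*j - 2.07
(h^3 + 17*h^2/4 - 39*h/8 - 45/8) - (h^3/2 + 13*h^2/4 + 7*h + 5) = h^3/2 + h^2 - 95*h/8 - 85/8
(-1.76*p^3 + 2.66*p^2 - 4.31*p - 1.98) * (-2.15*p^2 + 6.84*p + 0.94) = 3.784*p^5 - 17.7574*p^4 + 25.8065*p^3 - 22.723*p^2 - 17.5946*p - 1.8612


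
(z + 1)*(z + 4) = z^2 + 5*z + 4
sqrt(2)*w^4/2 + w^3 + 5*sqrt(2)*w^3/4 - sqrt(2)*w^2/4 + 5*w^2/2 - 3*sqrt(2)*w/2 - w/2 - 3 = (w - 1)*(w + 3/2)*(w + sqrt(2))*(sqrt(2)*w/2 + sqrt(2))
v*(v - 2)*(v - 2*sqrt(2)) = v^3 - 2*sqrt(2)*v^2 - 2*v^2 + 4*sqrt(2)*v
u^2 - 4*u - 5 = (u - 5)*(u + 1)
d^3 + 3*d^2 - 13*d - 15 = (d - 3)*(d + 1)*(d + 5)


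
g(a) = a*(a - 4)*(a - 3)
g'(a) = a*(a - 4) + a*(a - 3) + (a - 4)*(a - 3)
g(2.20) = 3.17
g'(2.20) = -4.28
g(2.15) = 3.38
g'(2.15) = -4.23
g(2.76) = 0.82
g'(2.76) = -3.79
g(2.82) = 0.60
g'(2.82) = -3.62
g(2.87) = 0.42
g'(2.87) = -3.47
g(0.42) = 3.88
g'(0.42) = 6.65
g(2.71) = 1.01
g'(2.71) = -3.91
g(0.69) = 5.28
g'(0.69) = 3.77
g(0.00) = 0.00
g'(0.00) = 12.00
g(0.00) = 0.00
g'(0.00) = 12.00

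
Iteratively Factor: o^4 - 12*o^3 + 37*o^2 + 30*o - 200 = (o - 4)*(o^3 - 8*o^2 + 5*o + 50) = (o - 4)*(o + 2)*(o^2 - 10*o + 25) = (o - 5)*(o - 4)*(o + 2)*(o - 5)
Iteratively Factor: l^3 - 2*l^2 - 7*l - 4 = (l + 1)*(l^2 - 3*l - 4) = (l - 4)*(l + 1)*(l + 1)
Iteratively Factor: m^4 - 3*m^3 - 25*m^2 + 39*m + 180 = (m + 3)*(m^3 - 6*m^2 - 7*m + 60) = (m - 4)*(m + 3)*(m^2 - 2*m - 15) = (m - 5)*(m - 4)*(m + 3)*(m + 3)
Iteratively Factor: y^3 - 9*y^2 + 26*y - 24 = (y - 2)*(y^2 - 7*y + 12) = (y - 4)*(y - 2)*(y - 3)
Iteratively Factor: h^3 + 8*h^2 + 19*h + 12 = (h + 1)*(h^2 + 7*h + 12) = (h + 1)*(h + 3)*(h + 4)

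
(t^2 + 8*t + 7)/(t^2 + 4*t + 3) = (t + 7)/(t + 3)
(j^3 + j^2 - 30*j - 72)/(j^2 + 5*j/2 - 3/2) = 2*(j^2 - 2*j - 24)/(2*j - 1)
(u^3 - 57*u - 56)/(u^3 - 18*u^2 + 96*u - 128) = (u^2 + 8*u + 7)/(u^2 - 10*u + 16)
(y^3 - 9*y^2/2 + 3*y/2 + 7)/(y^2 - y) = (2*y^3 - 9*y^2 + 3*y + 14)/(2*y*(y - 1))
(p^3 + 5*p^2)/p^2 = p + 5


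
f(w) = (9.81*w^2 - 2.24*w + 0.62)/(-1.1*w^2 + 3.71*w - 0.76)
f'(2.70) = 137.14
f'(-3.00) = 0.73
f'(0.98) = 5.65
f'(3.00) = 1195.75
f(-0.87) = -2.07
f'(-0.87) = 1.59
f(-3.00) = -4.39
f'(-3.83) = 0.57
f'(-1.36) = 1.31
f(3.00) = 174.87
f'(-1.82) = 1.10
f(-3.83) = -4.92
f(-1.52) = -2.99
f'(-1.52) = 1.23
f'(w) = (2.2*w - 3.71)*(9.81*w^2 - 2.24*w + 0.62)/(-1.1*w^2 + 3.71*w - 0.76)^2 + (19.62*w - 2.24)/(-1.1*w^2 + 3.71*w - 0.76) = (33.9311*w^2 - 13.5472*w - 0.5978)/(1.21*w^4 - 8.162*w^3 + 15.4361*w^2 - 5.6392*w + 0.5776)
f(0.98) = 4.31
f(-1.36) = -2.78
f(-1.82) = -3.33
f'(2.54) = 74.93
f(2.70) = 53.38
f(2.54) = 37.16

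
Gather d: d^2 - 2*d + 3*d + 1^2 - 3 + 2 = d^2 + d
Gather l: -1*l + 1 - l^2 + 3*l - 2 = -l^2 + 2*l - 1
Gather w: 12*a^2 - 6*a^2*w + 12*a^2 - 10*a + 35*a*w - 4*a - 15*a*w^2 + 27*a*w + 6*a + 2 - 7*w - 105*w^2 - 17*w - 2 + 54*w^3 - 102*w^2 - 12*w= 24*a^2 - 8*a + 54*w^3 + w^2*(-15*a - 207) + w*(-6*a^2 + 62*a - 36)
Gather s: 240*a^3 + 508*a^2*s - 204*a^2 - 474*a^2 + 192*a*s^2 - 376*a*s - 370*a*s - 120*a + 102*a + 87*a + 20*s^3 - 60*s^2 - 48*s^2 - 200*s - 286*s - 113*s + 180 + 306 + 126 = 240*a^3 - 678*a^2 + 69*a + 20*s^3 + s^2*(192*a - 108) + s*(508*a^2 - 746*a - 599) + 612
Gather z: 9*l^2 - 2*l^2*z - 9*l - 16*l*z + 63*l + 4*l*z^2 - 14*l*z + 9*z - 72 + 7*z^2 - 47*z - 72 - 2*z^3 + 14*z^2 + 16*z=9*l^2 + 54*l - 2*z^3 + z^2*(4*l + 21) + z*(-2*l^2 - 30*l - 22) - 144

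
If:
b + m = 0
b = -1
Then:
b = -1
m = 1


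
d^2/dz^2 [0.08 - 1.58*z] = 0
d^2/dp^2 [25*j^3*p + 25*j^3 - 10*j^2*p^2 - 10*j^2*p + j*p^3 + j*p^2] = 2*j*(-10*j + 3*p + 1)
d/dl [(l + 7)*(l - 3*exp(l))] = l - (l + 7)*(3*exp(l) - 1) - 3*exp(l)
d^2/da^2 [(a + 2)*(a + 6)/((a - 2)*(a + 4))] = 12*(a^3 + 10*a^2 + 44*a + 56)/(a^6 + 6*a^5 - 12*a^4 - 88*a^3 + 96*a^2 + 384*a - 512)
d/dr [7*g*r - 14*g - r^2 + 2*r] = 7*g - 2*r + 2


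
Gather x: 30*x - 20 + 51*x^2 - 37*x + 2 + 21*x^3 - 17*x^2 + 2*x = 21*x^3 + 34*x^2 - 5*x - 18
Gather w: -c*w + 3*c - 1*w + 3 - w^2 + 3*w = 3*c - w^2 + w*(2 - c) + 3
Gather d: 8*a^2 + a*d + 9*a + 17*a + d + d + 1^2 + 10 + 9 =8*a^2 + 26*a + d*(a + 2) + 20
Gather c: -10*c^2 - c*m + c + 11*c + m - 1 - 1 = -10*c^2 + c*(12 - m) + m - 2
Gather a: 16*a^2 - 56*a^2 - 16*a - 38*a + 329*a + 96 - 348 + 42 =-40*a^2 + 275*a - 210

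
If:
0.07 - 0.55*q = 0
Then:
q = 0.13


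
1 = 1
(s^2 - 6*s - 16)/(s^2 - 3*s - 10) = (s - 8)/(s - 5)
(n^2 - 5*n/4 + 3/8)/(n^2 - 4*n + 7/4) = (4*n - 3)/(2*(2*n - 7))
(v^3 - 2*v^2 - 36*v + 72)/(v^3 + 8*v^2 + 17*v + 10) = (v^3 - 2*v^2 - 36*v + 72)/(v^3 + 8*v^2 + 17*v + 10)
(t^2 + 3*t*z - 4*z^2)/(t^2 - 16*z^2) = (-t + z)/(-t + 4*z)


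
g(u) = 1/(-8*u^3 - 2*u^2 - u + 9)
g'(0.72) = 0.90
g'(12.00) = 0.00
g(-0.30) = 0.11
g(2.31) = -0.01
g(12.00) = 0.00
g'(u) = (24*u^2 + 4*u + 1)/(-8*u^3 - 2*u^2 - u + 9)^2 = (24*u^2 + 4*u + 1)/(8*u^3 + 2*u^2 + u - 9)^2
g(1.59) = -0.03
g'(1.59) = 0.08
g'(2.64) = 0.01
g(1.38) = -0.06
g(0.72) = 0.23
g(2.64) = -0.01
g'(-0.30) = 0.02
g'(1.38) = 0.18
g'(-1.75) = 0.03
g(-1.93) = 0.02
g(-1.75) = 0.02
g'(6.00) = 0.00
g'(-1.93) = 0.02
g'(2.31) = 0.01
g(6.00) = 0.00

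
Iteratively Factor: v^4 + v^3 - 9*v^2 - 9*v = (v + 1)*(v^3 - 9*v) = v*(v + 1)*(v^2 - 9) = v*(v - 3)*(v + 1)*(v + 3)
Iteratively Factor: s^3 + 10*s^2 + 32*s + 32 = (s + 4)*(s^2 + 6*s + 8) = (s + 4)^2*(s + 2)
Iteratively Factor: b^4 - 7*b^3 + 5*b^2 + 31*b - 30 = (b - 5)*(b^3 - 2*b^2 - 5*b + 6) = (b - 5)*(b - 1)*(b^2 - b - 6) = (b - 5)*(b - 1)*(b + 2)*(b - 3)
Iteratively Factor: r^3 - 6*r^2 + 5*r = (r - 5)*(r^2 - r) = r*(r - 5)*(r - 1)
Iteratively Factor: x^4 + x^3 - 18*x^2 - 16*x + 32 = (x + 2)*(x^3 - x^2 - 16*x + 16) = (x - 1)*(x + 2)*(x^2 - 16) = (x - 4)*(x - 1)*(x + 2)*(x + 4)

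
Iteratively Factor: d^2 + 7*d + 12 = (d + 3)*(d + 4)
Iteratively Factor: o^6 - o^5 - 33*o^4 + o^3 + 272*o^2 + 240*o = (o + 1)*(o^5 - 2*o^4 - 31*o^3 + 32*o^2 + 240*o) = (o + 1)*(o + 4)*(o^4 - 6*o^3 - 7*o^2 + 60*o) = (o + 1)*(o + 3)*(o + 4)*(o^3 - 9*o^2 + 20*o) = (o - 5)*(o + 1)*(o + 3)*(o + 4)*(o^2 - 4*o) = o*(o - 5)*(o + 1)*(o + 3)*(o + 4)*(o - 4)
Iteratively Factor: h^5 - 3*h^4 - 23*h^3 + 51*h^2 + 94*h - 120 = (h + 4)*(h^4 - 7*h^3 + 5*h^2 + 31*h - 30) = (h - 5)*(h + 4)*(h^3 - 2*h^2 - 5*h + 6) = (h - 5)*(h + 2)*(h + 4)*(h^2 - 4*h + 3) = (h - 5)*(h - 3)*(h + 2)*(h + 4)*(h - 1)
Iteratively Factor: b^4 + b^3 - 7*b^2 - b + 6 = (b - 2)*(b^3 + 3*b^2 - b - 3) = (b - 2)*(b + 1)*(b^2 + 2*b - 3) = (b - 2)*(b + 1)*(b + 3)*(b - 1)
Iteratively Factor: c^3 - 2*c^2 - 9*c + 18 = (c + 3)*(c^2 - 5*c + 6) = (c - 2)*(c + 3)*(c - 3)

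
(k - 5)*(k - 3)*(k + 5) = k^3 - 3*k^2 - 25*k + 75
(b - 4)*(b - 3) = b^2 - 7*b + 12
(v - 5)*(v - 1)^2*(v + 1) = v^4 - 6*v^3 + 4*v^2 + 6*v - 5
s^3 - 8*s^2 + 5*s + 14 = (s - 7)*(s - 2)*(s + 1)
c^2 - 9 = (c - 3)*(c + 3)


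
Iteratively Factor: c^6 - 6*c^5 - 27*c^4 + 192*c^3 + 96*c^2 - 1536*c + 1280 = (c - 4)*(c^5 - 2*c^4 - 35*c^3 + 52*c^2 + 304*c - 320) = (c - 4)*(c + 4)*(c^4 - 6*c^3 - 11*c^2 + 96*c - 80) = (c - 4)^2*(c + 4)*(c^3 - 2*c^2 - 19*c + 20) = (c - 4)^2*(c - 1)*(c + 4)*(c^2 - c - 20) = (c - 5)*(c - 4)^2*(c - 1)*(c + 4)*(c + 4)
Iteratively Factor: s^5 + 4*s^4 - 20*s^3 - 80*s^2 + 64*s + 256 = (s - 4)*(s^4 + 8*s^3 + 12*s^2 - 32*s - 64) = (s - 4)*(s + 2)*(s^3 + 6*s^2 - 32) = (s - 4)*(s + 2)*(s + 4)*(s^2 + 2*s - 8) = (s - 4)*(s - 2)*(s + 2)*(s + 4)*(s + 4)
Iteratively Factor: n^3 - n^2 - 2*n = (n)*(n^2 - n - 2) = n*(n + 1)*(n - 2)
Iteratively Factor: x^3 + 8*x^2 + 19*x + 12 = (x + 3)*(x^2 + 5*x + 4) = (x + 1)*(x + 3)*(x + 4)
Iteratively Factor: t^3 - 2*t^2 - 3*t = (t + 1)*(t^2 - 3*t) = (t - 3)*(t + 1)*(t)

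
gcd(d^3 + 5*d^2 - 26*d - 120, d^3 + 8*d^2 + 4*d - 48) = d^2 + 10*d + 24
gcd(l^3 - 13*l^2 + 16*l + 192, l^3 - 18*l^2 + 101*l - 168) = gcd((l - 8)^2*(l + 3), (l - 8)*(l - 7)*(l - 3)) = l - 8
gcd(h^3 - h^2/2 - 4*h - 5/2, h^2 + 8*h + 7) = h + 1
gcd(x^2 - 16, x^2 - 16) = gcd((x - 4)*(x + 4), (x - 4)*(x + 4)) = x^2 - 16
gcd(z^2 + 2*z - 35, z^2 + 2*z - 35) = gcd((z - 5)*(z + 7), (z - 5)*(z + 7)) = z^2 + 2*z - 35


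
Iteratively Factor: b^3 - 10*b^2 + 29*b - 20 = (b - 5)*(b^2 - 5*b + 4) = (b - 5)*(b - 4)*(b - 1)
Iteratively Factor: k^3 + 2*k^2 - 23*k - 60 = (k + 3)*(k^2 - k - 20) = (k - 5)*(k + 3)*(k + 4)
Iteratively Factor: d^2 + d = (d + 1)*(d)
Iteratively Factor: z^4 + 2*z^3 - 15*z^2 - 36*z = (z + 3)*(z^3 - z^2 - 12*z) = (z + 3)^2*(z^2 - 4*z) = z*(z + 3)^2*(z - 4)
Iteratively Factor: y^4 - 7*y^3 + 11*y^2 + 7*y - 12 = (y + 1)*(y^3 - 8*y^2 + 19*y - 12) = (y - 1)*(y + 1)*(y^2 - 7*y + 12) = (y - 3)*(y - 1)*(y + 1)*(y - 4)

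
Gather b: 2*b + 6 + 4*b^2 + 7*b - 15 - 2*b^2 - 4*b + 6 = 2*b^2 + 5*b - 3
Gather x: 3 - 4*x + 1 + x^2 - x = x^2 - 5*x + 4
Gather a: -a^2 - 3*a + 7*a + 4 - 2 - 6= -a^2 + 4*a - 4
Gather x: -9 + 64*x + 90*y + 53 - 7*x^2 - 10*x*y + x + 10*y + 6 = -7*x^2 + x*(65 - 10*y) + 100*y + 50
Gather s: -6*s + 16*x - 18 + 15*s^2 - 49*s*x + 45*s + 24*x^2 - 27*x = 15*s^2 + s*(39 - 49*x) + 24*x^2 - 11*x - 18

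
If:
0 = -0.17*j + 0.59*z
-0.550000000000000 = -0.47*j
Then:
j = 1.17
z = 0.34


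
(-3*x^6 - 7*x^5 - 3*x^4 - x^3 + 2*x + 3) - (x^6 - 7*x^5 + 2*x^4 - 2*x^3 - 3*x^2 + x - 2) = -4*x^6 - 5*x^4 + x^3 + 3*x^2 + x + 5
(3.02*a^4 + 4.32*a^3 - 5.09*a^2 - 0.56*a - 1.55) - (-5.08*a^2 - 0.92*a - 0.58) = 3.02*a^4 + 4.32*a^3 - 0.00999999999999979*a^2 + 0.36*a - 0.97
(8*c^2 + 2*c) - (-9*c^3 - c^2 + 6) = 9*c^3 + 9*c^2 + 2*c - 6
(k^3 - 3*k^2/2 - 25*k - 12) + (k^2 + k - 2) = k^3 - k^2/2 - 24*k - 14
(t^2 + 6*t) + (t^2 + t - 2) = 2*t^2 + 7*t - 2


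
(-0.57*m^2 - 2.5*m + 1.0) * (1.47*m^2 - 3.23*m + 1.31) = -0.8379*m^4 - 1.8339*m^3 + 8.7983*m^2 - 6.505*m + 1.31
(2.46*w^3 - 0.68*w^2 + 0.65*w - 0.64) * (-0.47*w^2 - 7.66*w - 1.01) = -1.1562*w^5 - 18.524*w^4 + 2.4187*w^3 - 3.9914*w^2 + 4.2459*w + 0.6464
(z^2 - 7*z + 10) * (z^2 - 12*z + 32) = z^4 - 19*z^3 + 126*z^2 - 344*z + 320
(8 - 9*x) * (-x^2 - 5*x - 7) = 9*x^3 + 37*x^2 + 23*x - 56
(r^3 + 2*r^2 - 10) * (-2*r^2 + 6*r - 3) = -2*r^5 + 2*r^4 + 9*r^3 + 14*r^2 - 60*r + 30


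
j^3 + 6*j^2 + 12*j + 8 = (j + 2)^3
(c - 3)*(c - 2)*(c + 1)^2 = c^4 - 3*c^3 - 3*c^2 + 7*c + 6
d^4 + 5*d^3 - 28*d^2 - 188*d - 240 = (d - 6)*(d + 2)*(d + 4)*(d + 5)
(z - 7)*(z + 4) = z^2 - 3*z - 28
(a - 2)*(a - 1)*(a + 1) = a^3 - 2*a^2 - a + 2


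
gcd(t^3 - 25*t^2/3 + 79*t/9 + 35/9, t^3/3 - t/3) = 1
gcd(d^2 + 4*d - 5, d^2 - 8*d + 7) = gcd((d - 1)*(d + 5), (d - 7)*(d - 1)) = d - 1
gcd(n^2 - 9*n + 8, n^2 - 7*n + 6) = n - 1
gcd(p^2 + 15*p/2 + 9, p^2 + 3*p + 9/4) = p + 3/2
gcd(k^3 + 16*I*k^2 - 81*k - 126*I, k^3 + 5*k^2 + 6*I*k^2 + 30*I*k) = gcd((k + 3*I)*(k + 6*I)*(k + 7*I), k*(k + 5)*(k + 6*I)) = k + 6*I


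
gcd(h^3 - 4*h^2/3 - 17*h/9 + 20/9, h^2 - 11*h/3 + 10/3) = h - 5/3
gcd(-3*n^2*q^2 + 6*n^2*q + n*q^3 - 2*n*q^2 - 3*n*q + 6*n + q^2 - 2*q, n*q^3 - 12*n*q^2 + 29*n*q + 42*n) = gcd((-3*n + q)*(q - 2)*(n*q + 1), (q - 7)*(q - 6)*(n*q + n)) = 1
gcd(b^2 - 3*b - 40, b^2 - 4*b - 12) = 1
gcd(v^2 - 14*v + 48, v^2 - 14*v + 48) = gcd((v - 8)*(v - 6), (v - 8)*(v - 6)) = v^2 - 14*v + 48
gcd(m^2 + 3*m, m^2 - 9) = m + 3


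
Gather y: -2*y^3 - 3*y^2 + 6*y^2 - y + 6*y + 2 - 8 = -2*y^3 + 3*y^2 + 5*y - 6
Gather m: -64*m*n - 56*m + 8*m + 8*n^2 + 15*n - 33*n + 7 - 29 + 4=m*(-64*n - 48) + 8*n^2 - 18*n - 18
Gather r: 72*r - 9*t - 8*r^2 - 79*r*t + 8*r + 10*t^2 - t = -8*r^2 + r*(80 - 79*t) + 10*t^2 - 10*t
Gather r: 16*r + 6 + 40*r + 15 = 56*r + 21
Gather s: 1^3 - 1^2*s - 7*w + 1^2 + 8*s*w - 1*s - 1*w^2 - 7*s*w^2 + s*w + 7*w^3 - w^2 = s*(-7*w^2 + 9*w - 2) + 7*w^3 - 2*w^2 - 7*w + 2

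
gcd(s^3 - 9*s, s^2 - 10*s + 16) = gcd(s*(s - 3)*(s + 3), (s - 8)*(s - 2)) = 1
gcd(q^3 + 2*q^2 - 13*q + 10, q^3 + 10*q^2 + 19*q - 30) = q^2 + 4*q - 5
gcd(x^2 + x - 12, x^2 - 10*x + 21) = x - 3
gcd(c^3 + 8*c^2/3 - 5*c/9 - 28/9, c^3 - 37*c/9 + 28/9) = c^2 + 4*c/3 - 7/3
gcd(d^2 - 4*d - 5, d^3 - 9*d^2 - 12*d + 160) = d - 5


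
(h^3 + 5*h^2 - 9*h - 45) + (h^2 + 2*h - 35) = h^3 + 6*h^2 - 7*h - 80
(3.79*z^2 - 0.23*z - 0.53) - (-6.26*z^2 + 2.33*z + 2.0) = 10.05*z^2 - 2.56*z - 2.53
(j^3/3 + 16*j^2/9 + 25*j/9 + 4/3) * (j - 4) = j^4/3 + 4*j^3/9 - 13*j^2/3 - 88*j/9 - 16/3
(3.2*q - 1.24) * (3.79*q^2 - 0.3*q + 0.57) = 12.128*q^3 - 5.6596*q^2 + 2.196*q - 0.7068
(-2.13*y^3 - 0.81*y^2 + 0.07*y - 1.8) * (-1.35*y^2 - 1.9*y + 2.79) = 2.8755*y^5 + 5.1405*y^4 - 4.4982*y^3 + 0.0371000000000001*y^2 + 3.6153*y - 5.022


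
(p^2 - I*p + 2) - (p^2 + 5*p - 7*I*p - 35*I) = -5*p + 6*I*p + 2 + 35*I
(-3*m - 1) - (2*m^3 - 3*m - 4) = 3 - 2*m^3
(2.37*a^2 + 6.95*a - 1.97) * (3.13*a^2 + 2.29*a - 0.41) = 7.4181*a^4 + 27.1808*a^3 + 8.7777*a^2 - 7.3608*a + 0.8077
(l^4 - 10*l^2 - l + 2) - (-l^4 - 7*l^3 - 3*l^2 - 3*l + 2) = 2*l^4 + 7*l^3 - 7*l^2 + 2*l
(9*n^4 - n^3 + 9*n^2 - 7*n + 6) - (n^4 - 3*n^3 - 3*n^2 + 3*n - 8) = 8*n^4 + 2*n^3 + 12*n^2 - 10*n + 14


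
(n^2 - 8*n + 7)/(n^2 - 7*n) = (n - 1)/n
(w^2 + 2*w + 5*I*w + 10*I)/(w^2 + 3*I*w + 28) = (w^2 + w*(2 + 5*I) + 10*I)/(w^2 + 3*I*w + 28)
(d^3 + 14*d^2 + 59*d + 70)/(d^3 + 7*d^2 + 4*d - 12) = (d^2 + 12*d + 35)/(d^2 + 5*d - 6)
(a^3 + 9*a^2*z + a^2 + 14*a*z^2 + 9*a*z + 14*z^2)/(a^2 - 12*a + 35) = (a^3 + 9*a^2*z + a^2 + 14*a*z^2 + 9*a*z + 14*z^2)/(a^2 - 12*a + 35)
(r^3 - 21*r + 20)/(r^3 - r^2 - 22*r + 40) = (r - 1)/(r - 2)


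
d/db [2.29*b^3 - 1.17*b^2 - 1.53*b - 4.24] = 6.87*b^2 - 2.34*b - 1.53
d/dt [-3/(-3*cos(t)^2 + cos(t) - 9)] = 3*(6*cos(t) - 1)*sin(t)/(3*sin(t)^2 + cos(t) - 12)^2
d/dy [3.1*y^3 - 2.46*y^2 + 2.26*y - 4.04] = 9.3*y^2 - 4.92*y + 2.26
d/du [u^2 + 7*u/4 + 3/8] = 2*u + 7/4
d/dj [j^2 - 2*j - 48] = 2*j - 2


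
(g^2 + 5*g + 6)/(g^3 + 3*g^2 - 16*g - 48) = (g + 2)/(g^2 - 16)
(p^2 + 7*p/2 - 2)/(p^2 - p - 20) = (p - 1/2)/(p - 5)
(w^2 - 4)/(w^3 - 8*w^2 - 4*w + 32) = 1/(w - 8)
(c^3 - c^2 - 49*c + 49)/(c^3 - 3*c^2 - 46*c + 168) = (c^2 - 8*c + 7)/(c^2 - 10*c + 24)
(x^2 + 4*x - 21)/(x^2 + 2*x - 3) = (x^2 + 4*x - 21)/(x^2 + 2*x - 3)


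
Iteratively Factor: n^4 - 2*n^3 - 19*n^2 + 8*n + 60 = (n + 2)*(n^3 - 4*n^2 - 11*n + 30) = (n + 2)*(n + 3)*(n^2 - 7*n + 10) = (n - 2)*(n + 2)*(n + 3)*(n - 5)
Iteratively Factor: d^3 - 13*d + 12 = (d + 4)*(d^2 - 4*d + 3) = (d - 1)*(d + 4)*(d - 3)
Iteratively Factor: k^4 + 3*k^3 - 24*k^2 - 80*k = (k + 4)*(k^3 - k^2 - 20*k) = (k - 5)*(k + 4)*(k^2 + 4*k) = (k - 5)*(k + 4)^2*(k)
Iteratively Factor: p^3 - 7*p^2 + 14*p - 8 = (p - 2)*(p^2 - 5*p + 4) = (p - 4)*(p - 2)*(p - 1)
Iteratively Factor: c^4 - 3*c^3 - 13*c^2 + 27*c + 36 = (c + 3)*(c^3 - 6*c^2 + 5*c + 12) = (c - 4)*(c + 3)*(c^2 - 2*c - 3) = (c - 4)*(c - 3)*(c + 3)*(c + 1)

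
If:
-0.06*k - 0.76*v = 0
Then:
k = -12.6666666666667*v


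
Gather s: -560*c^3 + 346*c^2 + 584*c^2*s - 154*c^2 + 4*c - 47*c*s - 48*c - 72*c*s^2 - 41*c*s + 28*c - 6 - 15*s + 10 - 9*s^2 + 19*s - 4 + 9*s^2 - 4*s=-560*c^3 + 192*c^2 - 72*c*s^2 - 16*c + s*(584*c^2 - 88*c)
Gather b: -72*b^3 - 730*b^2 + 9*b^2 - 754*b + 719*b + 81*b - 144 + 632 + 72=-72*b^3 - 721*b^2 + 46*b + 560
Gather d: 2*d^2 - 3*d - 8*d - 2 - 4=2*d^2 - 11*d - 6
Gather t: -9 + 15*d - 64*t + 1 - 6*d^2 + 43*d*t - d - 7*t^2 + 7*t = -6*d^2 + 14*d - 7*t^2 + t*(43*d - 57) - 8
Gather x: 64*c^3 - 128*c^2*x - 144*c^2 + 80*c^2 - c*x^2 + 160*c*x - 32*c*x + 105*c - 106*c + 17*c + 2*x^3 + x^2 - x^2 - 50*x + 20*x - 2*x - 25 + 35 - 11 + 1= 64*c^3 - 64*c^2 - c*x^2 + 16*c + 2*x^3 + x*(-128*c^2 + 128*c - 32)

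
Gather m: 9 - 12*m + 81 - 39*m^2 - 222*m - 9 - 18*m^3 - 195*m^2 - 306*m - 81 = -18*m^3 - 234*m^2 - 540*m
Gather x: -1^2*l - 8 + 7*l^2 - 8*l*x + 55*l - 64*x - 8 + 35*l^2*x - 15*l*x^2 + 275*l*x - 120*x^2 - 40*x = 7*l^2 + 54*l + x^2*(-15*l - 120) + x*(35*l^2 + 267*l - 104) - 16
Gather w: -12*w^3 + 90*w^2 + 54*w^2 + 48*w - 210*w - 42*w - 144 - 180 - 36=-12*w^3 + 144*w^2 - 204*w - 360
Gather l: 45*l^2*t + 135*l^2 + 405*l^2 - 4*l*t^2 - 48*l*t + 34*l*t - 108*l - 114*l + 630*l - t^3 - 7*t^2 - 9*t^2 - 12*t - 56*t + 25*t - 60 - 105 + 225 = l^2*(45*t + 540) + l*(-4*t^2 - 14*t + 408) - t^3 - 16*t^2 - 43*t + 60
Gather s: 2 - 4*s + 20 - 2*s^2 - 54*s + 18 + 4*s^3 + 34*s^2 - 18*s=4*s^3 + 32*s^2 - 76*s + 40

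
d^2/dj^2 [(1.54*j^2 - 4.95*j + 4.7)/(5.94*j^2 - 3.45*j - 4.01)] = (1.13686837721616e-13*j^4 - 286.1892*j^3 + 1215.088776*j^2 - 1285.33878*j + 522.274118)/(209.584584*j^6 - 365.18526*j^5 - 212.359158*j^4 + 451.997955*j^3 + 143.360307*j^2 - 166.429035*j - 64.481201)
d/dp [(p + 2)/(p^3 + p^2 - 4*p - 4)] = (1 - 2*p)/(p^4 - 2*p^3 - 3*p^2 + 4*p + 4)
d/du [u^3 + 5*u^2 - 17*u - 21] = 3*u^2 + 10*u - 17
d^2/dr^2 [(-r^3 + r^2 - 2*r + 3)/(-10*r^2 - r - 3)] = 2*(181*r^3 - 801*r^2 - 243*r + 72)/(1000*r^6 + 300*r^5 + 930*r^4 + 181*r^3 + 279*r^2 + 27*r + 27)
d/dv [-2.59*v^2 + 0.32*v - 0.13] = 0.32 - 5.18*v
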